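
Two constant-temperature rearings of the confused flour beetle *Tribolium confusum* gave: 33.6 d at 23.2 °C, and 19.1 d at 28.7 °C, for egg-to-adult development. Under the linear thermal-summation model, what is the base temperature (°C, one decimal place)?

Linear rate model ⇒ the product D·(T − T_b) is constant across temperatures.
33.6·(23.2 − T_b) = 19.1·(28.7 − T_b)
T_b = (33.6·23.2 − 19.1·28.7) / (33.6 − 19.1) = 231.35 / 14.5 = 15.955 °C ≈ 16.0 °C.

16.0 °C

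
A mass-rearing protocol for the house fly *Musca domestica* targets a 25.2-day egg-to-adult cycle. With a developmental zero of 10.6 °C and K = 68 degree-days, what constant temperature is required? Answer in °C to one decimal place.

13.3 °C

Required daily accumulation = 68 / 25.2 = 2.698 DD/day.
T = T_base + 2.698 = 10.6 + 2.698 = 13.298 ≈ 13.3 °C.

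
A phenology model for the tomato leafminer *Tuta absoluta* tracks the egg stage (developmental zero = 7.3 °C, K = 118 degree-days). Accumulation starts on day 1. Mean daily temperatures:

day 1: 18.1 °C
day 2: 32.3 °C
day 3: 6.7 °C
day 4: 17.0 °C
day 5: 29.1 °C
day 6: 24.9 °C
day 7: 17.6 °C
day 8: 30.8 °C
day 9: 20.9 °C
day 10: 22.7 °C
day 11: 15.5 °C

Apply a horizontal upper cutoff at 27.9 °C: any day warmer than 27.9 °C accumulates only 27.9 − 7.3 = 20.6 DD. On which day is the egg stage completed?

Daily DD above 7.3 °C (capped at 20.6): 10.8, 20.6, 0.0, 9.7, 20.6, 17.6, 10.3, 20.6, 13.6, 15.4, 8.2.
Cumulative: 10.8, 31.4, 31.4, 41.1, 61.7, 79.3, 89.6, 110.2, 123.8, 139.2, 147.4.
The total first reaches 118 DD on day 9.

day 9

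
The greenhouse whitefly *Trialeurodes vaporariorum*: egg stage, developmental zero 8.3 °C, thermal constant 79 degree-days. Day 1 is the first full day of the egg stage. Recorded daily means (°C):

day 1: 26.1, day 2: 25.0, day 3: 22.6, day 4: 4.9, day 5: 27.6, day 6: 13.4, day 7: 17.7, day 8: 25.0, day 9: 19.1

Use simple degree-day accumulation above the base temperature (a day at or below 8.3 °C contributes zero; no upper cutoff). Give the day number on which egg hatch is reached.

day 7

Daily DD above 8.3 °C: 17.8, 16.7, 14.3, 0.0, 19.3, 5.1, 9.4, 16.7, 10.8.
Cumulative: 17.8, 34.5, 48.8, 48.8, 68.1, 73.2, 82.6, 99.3, 110.1.
The total first reaches 79 DD on day 7.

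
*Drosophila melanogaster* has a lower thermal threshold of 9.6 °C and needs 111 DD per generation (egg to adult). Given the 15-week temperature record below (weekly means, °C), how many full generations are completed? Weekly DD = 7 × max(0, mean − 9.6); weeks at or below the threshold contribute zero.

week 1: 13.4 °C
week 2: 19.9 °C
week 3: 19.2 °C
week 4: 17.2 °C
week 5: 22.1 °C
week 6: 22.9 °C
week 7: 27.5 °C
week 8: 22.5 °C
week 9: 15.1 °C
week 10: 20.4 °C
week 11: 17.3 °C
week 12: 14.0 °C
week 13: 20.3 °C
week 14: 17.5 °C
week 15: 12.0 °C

Weekly DD (7 × max(0, T̄ − 9.6)): 26.6, 72.1, 67.2, 53.2, 87.5, 93.1, 125.3, 90.3, 38.5, 75.6, 53.9, 30.8, 74.9, 55.3, 16.8.
Season total = 961.1 DD.
Complete generations = ⌊961.1 / 111⌋ = 8.

8 generations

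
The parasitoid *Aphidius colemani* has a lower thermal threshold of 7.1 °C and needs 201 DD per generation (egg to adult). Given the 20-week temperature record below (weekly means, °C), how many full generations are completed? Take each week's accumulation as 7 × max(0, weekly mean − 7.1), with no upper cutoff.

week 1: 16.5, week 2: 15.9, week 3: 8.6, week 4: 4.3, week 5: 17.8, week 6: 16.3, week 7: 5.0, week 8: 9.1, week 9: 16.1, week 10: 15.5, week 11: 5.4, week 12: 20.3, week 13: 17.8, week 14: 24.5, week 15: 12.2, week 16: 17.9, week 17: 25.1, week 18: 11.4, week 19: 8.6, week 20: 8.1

4 generations

Weekly DD (7 × max(0, T̄ − 7.1)): 65.8, 61.6, 10.5, 0.0, 74.9, 64.4, 0.0, 14.0, 63.0, 58.8, 0.0, 92.4, 74.9, 121.8, 35.7, 75.6, 126.0, 30.1, 10.5, 7.0.
Season total = 987.0 DD.
Complete generations = ⌊987.0 / 201⌋ = 4.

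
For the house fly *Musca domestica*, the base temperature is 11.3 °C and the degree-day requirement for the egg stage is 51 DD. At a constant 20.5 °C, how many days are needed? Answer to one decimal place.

5.5 days

Daily accumulation = 20.5 − 11.3 = 9.2 DD/day.
Duration = 51 / 9.2 = 5.543 ≈ 5.5 days.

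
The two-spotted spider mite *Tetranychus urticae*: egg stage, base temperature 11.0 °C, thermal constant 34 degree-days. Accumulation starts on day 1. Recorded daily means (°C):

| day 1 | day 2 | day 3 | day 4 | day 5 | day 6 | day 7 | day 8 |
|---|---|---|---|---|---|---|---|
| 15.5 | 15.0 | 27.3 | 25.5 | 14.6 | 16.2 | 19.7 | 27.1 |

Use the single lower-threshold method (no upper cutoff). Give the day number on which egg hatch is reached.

day 4

Daily DD above 11.0 °C: 4.5, 4.0, 16.3, 14.5, 3.6, 5.2, 8.7, 16.1.
Cumulative: 4.5, 8.5, 24.8, 39.3, 42.9, 48.1, 56.8, 72.9.
The total first reaches 34 DD on day 4.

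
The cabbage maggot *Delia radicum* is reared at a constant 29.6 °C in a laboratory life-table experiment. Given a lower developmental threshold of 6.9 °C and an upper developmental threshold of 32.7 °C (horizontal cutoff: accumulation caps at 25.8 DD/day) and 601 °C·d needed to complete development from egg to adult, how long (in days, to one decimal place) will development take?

26.5 days

Daily accumulation = 29.6 − 6.9 = 22.7 DD/day.
Duration = 601 / 22.7 = 26.476 ≈ 26.5 days.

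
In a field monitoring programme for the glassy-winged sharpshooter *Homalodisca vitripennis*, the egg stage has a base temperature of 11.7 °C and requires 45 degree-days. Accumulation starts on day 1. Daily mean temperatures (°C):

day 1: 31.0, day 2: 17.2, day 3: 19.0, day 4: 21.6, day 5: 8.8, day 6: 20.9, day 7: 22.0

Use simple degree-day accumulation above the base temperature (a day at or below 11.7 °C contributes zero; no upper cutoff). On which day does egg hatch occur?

Daily DD above 11.7 °C: 19.3, 5.5, 7.3, 9.9, 0.0, 9.2, 10.3.
Cumulative: 19.3, 24.8, 32.1, 42.0, 42.0, 51.2, 61.5.
The total first reaches 45 DD on day 6.

day 6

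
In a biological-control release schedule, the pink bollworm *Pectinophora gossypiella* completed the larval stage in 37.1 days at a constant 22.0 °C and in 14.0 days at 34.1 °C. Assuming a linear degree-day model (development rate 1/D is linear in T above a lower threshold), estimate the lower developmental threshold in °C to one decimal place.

14.7 °C

Equal thermal constants: D₁(T₁ − T_b) = D₂(T₂ − T_b).
37.1·(22.0 − T_b) = 14.0·(34.1 − T_b)
T_b = (37.1·22.0 − 14.0·34.1) / (37.1 − 14.0) = 338.80 / 23.1 = 14.667 °C ≈ 14.7 °C.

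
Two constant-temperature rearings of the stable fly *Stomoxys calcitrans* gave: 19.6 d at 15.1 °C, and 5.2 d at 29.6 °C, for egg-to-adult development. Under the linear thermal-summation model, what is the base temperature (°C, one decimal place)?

Equal thermal constants: D₁(T₁ − T_b) = D₂(T₂ − T_b).
19.6·(15.1 − T_b) = 5.2·(29.6 − T_b)
T_b = (19.6·15.1 − 5.2·29.6) / (19.6 − 5.2) = 142.04 / 14.4 = 9.864 °C ≈ 9.9 °C.

9.9 °C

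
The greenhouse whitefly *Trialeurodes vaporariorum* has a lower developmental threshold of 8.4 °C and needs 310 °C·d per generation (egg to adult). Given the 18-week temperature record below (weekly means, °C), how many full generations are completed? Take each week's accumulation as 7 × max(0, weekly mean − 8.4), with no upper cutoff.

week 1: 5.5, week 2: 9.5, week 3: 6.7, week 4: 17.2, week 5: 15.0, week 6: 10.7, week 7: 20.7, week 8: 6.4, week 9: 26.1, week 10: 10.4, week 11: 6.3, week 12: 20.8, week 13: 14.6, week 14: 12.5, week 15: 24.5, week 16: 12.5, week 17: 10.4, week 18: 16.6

Weekly DD (7 × max(0, T̄ − 8.4)): 0.0, 7.7, 0.0, 61.6, 46.2, 16.1, 86.1, 0.0, 123.9, 14.0, 0.0, 86.8, 43.4, 28.7, 112.7, 28.7, 14.0, 57.4.
Season total = 727.3 DD.
Complete generations = ⌊727.3 / 310⌋ = 2.

2 generations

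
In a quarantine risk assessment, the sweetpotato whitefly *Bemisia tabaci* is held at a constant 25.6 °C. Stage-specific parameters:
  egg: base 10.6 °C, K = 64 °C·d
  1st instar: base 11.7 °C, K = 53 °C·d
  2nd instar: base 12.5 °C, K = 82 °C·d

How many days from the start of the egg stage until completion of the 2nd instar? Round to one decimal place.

egg: 64 / (25.6 − 10.6) = 64 / 15.0 = 4.267 d.
1st instar: 53 / (25.6 − 11.7) = 53 / 13.9 = 3.813 d.
2nd instar: 82 / (25.6 − 12.5) = 82 / 13.1 = 6.260 d.
Sum = 14.339 ≈ 14.3 days.

14.3 days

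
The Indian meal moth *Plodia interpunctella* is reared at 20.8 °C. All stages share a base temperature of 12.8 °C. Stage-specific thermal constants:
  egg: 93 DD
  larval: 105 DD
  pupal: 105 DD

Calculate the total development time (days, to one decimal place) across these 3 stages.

37.9 days

Daily accumulation at 20.8 °C = 20.8 − 12.8 = 8.0 DD/day.
Total K = 93 + 105 + 105 = 303 DD.
Total duration = 303 / 8.0 = 37.875 ≈ 37.9 days.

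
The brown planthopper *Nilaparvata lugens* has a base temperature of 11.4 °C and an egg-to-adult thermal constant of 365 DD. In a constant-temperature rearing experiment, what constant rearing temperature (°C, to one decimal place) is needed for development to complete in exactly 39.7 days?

20.6 °C

Required daily accumulation = 365 / 39.7 = 9.194 DD/day.
T = T_base + 9.194 = 11.4 + 9.194 = 20.594 ≈ 20.6 °C.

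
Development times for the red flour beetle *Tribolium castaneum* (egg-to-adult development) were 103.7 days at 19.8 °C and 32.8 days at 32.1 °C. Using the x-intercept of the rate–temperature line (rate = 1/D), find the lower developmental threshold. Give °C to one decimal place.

14.1 °C

Linear rate model ⇒ the product D·(T − T_b) is constant across temperatures.
103.7·(19.8 − T_b) = 32.8·(32.1 − T_b)
T_b = (103.7·19.8 − 32.8·32.1) / (103.7 − 32.8) = 1000.38 / 70.9 = 14.110 °C ≈ 14.1 °C.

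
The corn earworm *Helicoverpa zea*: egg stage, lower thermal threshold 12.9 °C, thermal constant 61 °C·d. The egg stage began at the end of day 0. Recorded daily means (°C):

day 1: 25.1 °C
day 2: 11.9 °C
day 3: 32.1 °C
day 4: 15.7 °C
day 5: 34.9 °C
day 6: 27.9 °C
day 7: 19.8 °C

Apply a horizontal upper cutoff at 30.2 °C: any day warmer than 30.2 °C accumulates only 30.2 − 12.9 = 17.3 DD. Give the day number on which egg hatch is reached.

day 6

Daily DD above 12.9 °C (capped at 17.3): 12.2, 0.0, 17.3, 2.8, 17.3, 15.0, 6.9.
Cumulative: 12.2, 12.2, 29.5, 32.3, 49.6, 64.6, 71.5.
The total first reaches 61 DD on day 6.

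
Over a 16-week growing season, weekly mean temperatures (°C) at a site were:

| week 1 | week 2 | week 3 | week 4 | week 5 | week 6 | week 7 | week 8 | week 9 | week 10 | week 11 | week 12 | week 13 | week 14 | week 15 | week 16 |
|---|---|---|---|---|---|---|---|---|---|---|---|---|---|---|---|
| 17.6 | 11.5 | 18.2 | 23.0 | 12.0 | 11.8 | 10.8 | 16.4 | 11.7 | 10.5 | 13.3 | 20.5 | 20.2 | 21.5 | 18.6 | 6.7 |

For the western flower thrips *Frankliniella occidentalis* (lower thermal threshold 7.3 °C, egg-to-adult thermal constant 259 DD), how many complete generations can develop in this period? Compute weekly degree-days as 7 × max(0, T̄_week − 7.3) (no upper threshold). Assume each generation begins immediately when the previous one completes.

Weekly DD (7 × max(0, T̄ − 7.3)): 72.1, 29.4, 76.3, 109.9, 32.9, 31.5, 24.5, 63.7, 30.8, 22.4, 42.0, 92.4, 90.3, 99.4, 79.1, 0.0.
Season total = 896.7 DD.
Complete generations = ⌊896.7 / 259⌋ = 3.

3 generations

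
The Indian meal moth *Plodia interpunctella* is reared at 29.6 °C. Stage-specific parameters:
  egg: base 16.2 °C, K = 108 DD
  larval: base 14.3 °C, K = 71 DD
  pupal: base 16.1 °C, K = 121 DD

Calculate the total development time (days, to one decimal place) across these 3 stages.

21.7 days

egg: 108 / (29.6 − 16.2) = 108 / 13.4 = 8.060 d.
larval: 71 / (29.6 − 14.3) = 71 / 15.3 = 4.641 d.
pupal: 121 / (29.6 − 16.1) = 121 / 13.5 = 8.963 d.
Sum = 21.663 ≈ 21.7 days.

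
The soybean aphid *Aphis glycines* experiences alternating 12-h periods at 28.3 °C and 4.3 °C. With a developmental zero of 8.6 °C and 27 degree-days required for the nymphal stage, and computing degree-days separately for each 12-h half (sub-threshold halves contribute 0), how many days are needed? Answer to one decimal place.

Day half: max(0, 28.3 − 8.6) × 0.5 = 19.7 × 0.5 = 9.85 DD.
Night half: max(0, 4.3 − 8.6) × 0.5 = 0.0 × 0.5 = 0.00 DD.
Per 24 h: 9.85 DD/day.
Duration = 27 / 9.85 = 2.741 ≈ 2.7 days.

2.7 days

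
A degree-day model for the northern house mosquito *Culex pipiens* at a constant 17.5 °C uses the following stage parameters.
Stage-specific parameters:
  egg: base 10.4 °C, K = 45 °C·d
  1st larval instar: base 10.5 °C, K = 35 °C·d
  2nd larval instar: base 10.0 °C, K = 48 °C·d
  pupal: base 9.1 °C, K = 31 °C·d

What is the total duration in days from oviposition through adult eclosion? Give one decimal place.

egg: 45 / (17.5 − 10.4) = 45 / 7.1 = 6.338 d.
1st larval instar: 35 / (17.5 − 10.5) = 35 / 7.0 = 5.000 d.
2nd larval instar: 48 / (17.5 − 10.0) = 48 / 7.5 = 6.400 d.
pupal: 31 / (17.5 − 9.1) = 31 / 8.4 = 3.690 d.
Sum = 21.429 ≈ 21.4 days.

21.4 days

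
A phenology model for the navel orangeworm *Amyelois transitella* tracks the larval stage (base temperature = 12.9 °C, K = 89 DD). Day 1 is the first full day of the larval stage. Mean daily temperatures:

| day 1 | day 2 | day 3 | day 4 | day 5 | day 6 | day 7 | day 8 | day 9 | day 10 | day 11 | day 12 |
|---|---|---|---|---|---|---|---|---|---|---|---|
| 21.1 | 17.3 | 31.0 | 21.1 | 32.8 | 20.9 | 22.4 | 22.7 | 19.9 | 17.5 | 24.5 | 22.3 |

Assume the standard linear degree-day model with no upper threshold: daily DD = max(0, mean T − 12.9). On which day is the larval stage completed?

day 9

Daily DD above 12.9 °C: 8.2, 4.4, 18.1, 8.2, 19.9, 8.0, 9.5, 9.8, 7.0, 4.6, 11.6, 9.4.
Cumulative: 8.2, 12.6, 30.7, 38.9, 58.8, 66.8, 76.3, 86.1, 93.1, 97.7, 109.3, 118.7.
The total first reaches 89 DD on day 9.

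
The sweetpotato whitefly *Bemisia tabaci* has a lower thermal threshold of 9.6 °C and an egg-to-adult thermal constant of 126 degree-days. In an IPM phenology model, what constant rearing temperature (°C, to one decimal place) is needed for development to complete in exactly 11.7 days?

Required daily accumulation = 126 / 11.7 = 10.769 DD/day.
T = T_base + 10.769 = 9.6 + 10.769 = 20.369 ≈ 20.4 °C.

20.4 °C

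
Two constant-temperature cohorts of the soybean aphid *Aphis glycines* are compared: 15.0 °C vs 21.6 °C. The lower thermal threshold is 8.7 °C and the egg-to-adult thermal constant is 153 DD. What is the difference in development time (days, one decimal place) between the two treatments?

12.4 days

At 15.0 °C: 153 / (15.0 − 8.7) = 153 / 6.3 = 24.286 d.
At 21.6 °C: 153 / (21.6 − 8.7) = 153 / 12.9 = 11.860 d.
Difference = |24.286 − 11.860| = 12.425 ≈ 12.4 days.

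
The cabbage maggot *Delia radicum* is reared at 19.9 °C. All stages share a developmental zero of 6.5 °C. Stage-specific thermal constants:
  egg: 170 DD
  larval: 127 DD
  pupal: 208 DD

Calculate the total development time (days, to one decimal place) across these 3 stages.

Daily accumulation at 19.9 °C = 19.9 − 6.5 = 13.4 DD/day.
Total K = 170 + 127 + 208 = 505 DD.
Total duration = 505 / 13.4 = 37.687 ≈ 37.7 days.

37.7 days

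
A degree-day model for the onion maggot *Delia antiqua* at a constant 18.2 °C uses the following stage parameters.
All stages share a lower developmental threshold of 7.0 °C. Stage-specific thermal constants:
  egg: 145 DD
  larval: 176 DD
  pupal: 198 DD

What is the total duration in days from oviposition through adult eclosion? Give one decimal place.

46.3 days

Daily accumulation at 18.2 °C = 18.2 − 7.0 = 11.2 DD/day.
Total K = 145 + 176 + 198 = 519 DD.
Total duration = 519 / 11.2 = 46.339 ≈ 46.3 days.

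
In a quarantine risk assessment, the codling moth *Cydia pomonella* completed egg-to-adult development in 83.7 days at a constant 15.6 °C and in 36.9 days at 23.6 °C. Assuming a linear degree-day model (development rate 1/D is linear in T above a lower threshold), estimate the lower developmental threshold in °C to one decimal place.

Linear rate model ⇒ the product D·(T − T_b) is constant across temperatures.
83.7·(15.6 − T_b) = 36.9·(23.6 − T_b)
T_b = (83.7·15.6 − 36.9·23.6) / (83.7 − 36.9) = 434.88 / 46.8 = 9.292 °C ≈ 9.3 °C.

9.3 °C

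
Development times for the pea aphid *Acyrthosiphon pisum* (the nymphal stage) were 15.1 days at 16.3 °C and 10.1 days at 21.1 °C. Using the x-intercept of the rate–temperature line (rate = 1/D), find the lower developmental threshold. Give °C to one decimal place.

6.6 °C

Under the model K = D·(T − T_b), so D₁·(T₁ − T_b) = D₂·(T₂ − T_b).
15.1·(16.3 − T_b) = 10.1·(21.1 − T_b)
T_b = (15.1·16.3 − 10.1·21.1) / (15.1 − 10.1) = 33.02 / 5.0 = 6.604 °C ≈ 6.6 °C.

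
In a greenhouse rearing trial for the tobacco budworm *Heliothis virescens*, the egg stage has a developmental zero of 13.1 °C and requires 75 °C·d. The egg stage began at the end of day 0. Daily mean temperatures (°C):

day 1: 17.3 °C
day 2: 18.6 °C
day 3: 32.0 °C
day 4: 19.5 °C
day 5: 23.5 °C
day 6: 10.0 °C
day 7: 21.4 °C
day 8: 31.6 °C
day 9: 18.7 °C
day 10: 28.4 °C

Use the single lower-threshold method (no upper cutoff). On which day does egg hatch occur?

day 9

Daily DD above 13.1 °C: 4.2, 5.5, 18.9, 6.4, 10.4, 0.0, 8.3, 18.5, 5.6, 15.3.
Cumulative: 4.2, 9.7, 28.6, 35.0, 45.4, 45.4, 53.7, 72.2, 77.8, 93.1.
The total first reaches 75 DD on day 9.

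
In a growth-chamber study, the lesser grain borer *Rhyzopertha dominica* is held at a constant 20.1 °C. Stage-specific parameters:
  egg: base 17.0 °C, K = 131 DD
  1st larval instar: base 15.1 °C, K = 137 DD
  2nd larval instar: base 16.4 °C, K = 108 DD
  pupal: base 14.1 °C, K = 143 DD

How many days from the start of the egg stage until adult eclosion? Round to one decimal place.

egg: 131 / (20.1 − 17.0) = 131 / 3.1 = 42.258 d.
1st larval instar: 137 / (20.1 − 15.1) = 137 / 5.0 = 27.400 d.
2nd larval instar: 108 / (20.1 − 16.4) = 108 / 3.7 = 29.189 d.
pupal: 143 / (20.1 − 14.1) = 143 / 6.0 = 23.833 d.
Sum = 122.681 ≈ 122.7 days.

122.7 days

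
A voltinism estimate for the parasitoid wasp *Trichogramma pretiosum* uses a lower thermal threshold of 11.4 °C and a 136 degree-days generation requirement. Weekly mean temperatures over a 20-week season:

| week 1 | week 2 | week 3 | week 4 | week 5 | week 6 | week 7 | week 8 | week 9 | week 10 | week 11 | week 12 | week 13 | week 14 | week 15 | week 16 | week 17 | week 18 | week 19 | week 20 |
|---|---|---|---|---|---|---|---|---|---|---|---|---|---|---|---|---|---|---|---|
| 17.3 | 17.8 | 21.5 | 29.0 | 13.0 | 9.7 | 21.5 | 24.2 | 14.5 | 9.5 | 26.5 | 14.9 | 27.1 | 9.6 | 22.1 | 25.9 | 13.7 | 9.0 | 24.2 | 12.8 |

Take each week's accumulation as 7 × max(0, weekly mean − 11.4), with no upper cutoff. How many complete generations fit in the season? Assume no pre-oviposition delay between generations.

Weekly DD (7 × max(0, T̄ − 11.4)): 41.3, 44.8, 70.7, 123.2, 11.2, 0.0, 70.7, 89.6, 21.7, 0.0, 105.7, 24.5, 109.9, 0.0, 74.9, 101.5, 16.1, 0.0, 89.6, 9.8.
Season total = 1005.2 DD.
Complete generations = ⌊1005.2 / 136⌋ = 7.

7 generations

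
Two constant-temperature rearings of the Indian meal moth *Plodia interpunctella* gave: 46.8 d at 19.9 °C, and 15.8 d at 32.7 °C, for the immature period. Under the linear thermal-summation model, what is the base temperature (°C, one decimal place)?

13.4 °C

Under the model K = D·(T − T_b), so D₁·(T₁ − T_b) = D₂·(T₂ − T_b).
46.8·(19.9 − T_b) = 15.8·(32.7 − T_b)
T_b = (46.8·19.9 − 15.8·32.7) / (46.8 − 15.8) = 414.66 / 31.0 = 13.376 °C ≈ 13.4 °C.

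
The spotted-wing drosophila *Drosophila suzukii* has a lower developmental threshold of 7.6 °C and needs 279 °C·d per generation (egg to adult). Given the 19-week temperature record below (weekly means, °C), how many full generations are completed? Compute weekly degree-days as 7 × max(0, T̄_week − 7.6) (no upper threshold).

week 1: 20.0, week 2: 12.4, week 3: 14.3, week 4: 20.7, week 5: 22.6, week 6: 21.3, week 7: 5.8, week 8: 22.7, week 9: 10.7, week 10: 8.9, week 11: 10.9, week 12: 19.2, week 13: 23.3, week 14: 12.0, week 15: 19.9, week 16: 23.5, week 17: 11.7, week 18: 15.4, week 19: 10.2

Weekly DD (7 × max(0, T̄ − 7.6)): 86.8, 33.6, 46.9, 91.7, 105.0, 95.9, 0.0, 105.7, 21.7, 9.1, 23.1, 81.2, 109.9, 30.8, 86.1, 111.3, 28.7, 54.6, 18.2.
Season total = 1140.3 DD.
Complete generations = ⌊1140.3 / 279⌋ = 4.

4 generations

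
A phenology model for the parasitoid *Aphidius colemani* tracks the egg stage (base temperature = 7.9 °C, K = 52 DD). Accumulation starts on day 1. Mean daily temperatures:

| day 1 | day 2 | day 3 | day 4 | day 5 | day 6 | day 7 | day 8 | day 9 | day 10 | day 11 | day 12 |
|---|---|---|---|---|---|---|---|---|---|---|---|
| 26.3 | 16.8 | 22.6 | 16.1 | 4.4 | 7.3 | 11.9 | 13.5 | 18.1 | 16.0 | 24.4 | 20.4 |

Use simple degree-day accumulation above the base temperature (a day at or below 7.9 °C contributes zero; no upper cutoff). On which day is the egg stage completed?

day 7

Daily DD above 7.9 °C: 18.4, 8.9, 14.7, 8.2, 0.0, 0.0, 4.0, 5.6, 10.2, 8.1, 16.5, 12.5.
Cumulative: 18.4, 27.3, 42.0, 50.2, 50.2, 50.2, 54.2, 59.8, 70.0, 78.1, 94.6, 107.1.
The total first reaches 52 DD on day 7.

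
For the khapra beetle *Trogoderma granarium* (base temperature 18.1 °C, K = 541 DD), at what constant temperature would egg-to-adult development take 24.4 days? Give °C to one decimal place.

Required daily accumulation = 541 / 24.4 = 22.172 DD/day.
T = T_base + 22.172 = 18.1 + 22.172 = 40.272 ≈ 40.3 °C.

40.3 °C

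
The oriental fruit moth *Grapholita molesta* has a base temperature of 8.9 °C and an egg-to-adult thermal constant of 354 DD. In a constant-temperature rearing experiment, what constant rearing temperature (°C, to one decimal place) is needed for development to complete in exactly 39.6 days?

Required daily accumulation = 354 / 39.6 = 8.939 DD/day.
T = T_base + 8.939 = 8.9 + 8.939 = 17.839 ≈ 17.8 °C.

17.8 °C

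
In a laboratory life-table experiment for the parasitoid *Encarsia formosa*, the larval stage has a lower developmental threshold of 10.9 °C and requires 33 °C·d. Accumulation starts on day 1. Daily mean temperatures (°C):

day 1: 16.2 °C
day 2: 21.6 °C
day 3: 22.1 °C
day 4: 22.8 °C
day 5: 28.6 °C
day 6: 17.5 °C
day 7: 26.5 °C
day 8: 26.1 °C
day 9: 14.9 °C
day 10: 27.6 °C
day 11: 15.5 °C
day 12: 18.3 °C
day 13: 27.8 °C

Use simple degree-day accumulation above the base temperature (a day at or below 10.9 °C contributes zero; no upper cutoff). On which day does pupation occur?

day 4

Daily DD above 10.9 °C: 5.3, 10.7, 11.2, 11.9, 17.7, 6.6, 15.6, 15.2, 4.0, 16.7, 4.6, 7.4, 16.9.
Cumulative: 5.3, 16.0, 27.2, 39.1, 56.8, 63.4, 79.0, 94.2, 98.2, 114.9, 119.5, 126.9, 143.8.
The total first reaches 33 DD on day 4.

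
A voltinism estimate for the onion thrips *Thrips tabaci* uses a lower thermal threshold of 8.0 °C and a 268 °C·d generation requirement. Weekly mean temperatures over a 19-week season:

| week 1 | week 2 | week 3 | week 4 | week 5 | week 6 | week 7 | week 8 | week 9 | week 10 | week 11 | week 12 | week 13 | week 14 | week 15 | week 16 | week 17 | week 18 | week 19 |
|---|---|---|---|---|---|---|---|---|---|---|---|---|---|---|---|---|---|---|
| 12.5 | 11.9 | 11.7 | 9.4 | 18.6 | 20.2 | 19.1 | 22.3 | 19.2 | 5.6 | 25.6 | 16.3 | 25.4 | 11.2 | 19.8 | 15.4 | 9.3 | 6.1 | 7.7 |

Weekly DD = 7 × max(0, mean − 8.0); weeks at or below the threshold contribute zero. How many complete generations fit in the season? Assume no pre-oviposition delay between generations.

Weekly DD (7 × max(0, T̄ − 8.0)): 31.5, 27.3, 25.9, 9.8, 74.2, 85.4, 77.7, 100.1, 78.4, 0.0, 123.2, 58.1, 121.8, 22.4, 82.6, 51.8, 9.1, 0.0, 0.0.
Season total = 979.3 DD.
Complete generations = ⌊979.3 / 268⌋ = 3.

3 generations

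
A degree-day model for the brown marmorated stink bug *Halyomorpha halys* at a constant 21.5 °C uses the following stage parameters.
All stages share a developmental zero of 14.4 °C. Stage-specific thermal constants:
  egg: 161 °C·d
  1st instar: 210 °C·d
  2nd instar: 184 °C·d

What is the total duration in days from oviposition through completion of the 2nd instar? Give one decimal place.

78.2 days

Daily accumulation at 21.5 °C = 21.5 − 14.4 = 7.1 DD/day.
Total K = 161 + 210 + 184 = 555 DD.
Total duration = 555 / 7.1 = 78.169 ≈ 78.2 days.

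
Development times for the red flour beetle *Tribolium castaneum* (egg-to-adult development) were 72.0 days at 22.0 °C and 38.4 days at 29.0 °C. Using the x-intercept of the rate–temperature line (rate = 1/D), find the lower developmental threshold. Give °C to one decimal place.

14.0 °C

Linear rate model ⇒ the product D·(T − T_b) is constant across temperatures.
72.0·(22.0 − T_b) = 38.4·(29.0 − T_b)
T_b = (72.0·22.0 − 38.4·29.0) / (72.0 − 38.4) = 470.40 / 33.6 = 14.000 °C ≈ 14.0 °C.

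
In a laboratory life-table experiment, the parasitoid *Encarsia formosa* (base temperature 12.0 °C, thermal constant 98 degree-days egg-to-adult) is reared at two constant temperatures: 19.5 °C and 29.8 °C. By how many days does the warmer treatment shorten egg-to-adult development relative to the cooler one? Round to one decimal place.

At 19.5 °C: 98 / (19.5 − 12.0) = 98 / 7.5 = 13.067 d.
At 29.8 °C: 98 / (29.8 − 12.0) = 98 / 17.8 = 5.506 d.
Difference = |13.067 − 5.506| = 7.561 ≈ 7.6 days.

7.6 days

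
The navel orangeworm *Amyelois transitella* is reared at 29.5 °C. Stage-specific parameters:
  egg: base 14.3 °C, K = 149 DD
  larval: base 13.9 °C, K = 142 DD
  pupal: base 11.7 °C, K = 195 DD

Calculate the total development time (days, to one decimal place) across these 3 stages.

29.9 days

egg: 149 / (29.5 − 14.3) = 149 / 15.2 = 9.803 d.
larval: 142 / (29.5 − 13.9) = 142 / 15.6 = 9.103 d.
pupal: 195 / (29.5 − 11.7) = 195 / 17.8 = 10.955 d.
Sum = 29.860 ≈ 29.9 days.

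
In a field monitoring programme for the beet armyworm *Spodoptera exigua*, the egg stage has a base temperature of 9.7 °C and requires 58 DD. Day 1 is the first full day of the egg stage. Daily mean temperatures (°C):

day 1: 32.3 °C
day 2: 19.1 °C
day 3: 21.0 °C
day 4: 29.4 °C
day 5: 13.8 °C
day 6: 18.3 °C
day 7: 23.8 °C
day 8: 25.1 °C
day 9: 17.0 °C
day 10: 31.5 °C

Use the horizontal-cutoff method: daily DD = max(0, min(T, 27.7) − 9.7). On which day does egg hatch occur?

Daily DD above 9.7 °C (capped at 18.0): 18.0, 9.4, 11.3, 18.0, 4.1, 8.6, 14.1, 15.4, 7.3, 18.0.
Cumulative: 18.0, 27.4, 38.7, 56.7, 60.8, 69.4, 83.5, 98.9, 106.2, 124.2.
The total first reaches 58 DD on day 5.

day 5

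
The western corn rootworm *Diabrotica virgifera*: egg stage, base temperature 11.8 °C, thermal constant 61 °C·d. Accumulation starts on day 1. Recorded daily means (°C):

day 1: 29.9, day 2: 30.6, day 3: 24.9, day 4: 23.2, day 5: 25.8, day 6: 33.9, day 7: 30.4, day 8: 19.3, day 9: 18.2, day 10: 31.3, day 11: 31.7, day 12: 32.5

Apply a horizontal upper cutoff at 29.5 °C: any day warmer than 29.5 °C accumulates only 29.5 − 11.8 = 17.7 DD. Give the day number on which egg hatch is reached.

Daily DD above 11.8 °C (capped at 17.7): 17.7, 17.7, 13.1, 11.4, 14.0, 17.7, 17.7, 7.5, 6.4, 17.7, 17.7, 17.7.
Cumulative: 17.7, 35.4, 48.5, 59.9, 73.9, 91.6, 109.3, 116.8, 123.2, 140.9, 158.6, 176.3.
The total first reaches 61 DD on day 5.

day 5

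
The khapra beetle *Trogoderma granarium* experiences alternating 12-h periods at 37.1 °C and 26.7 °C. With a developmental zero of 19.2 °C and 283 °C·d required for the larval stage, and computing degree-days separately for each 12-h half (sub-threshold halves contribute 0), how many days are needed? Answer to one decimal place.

Day half: max(0, 37.1 − 19.2) × 0.5 = 17.9 × 0.5 = 8.95 DD.
Night half: max(0, 26.7 − 19.2) × 0.5 = 7.5 × 0.5 = 3.75 DD.
Per 24 h: 12.70 DD/day.
Duration = 283 / 12.70 = 22.283 ≈ 22.3 days.

22.3 days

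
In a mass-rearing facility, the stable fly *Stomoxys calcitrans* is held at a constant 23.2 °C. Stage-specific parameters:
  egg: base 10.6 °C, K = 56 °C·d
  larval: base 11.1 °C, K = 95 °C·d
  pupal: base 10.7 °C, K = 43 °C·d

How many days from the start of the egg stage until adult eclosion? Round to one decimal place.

egg: 56 / (23.2 − 10.6) = 56 / 12.6 = 4.444 d.
larval: 95 / (23.2 − 11.1) = 95 / 12.1 = 7.851 d.
pupal: 43 / (23.2 − 10.7) = 43 / 12.5 = 3.440 d.
Sum = 15.736 ≈ 15.7 days.

15.7 days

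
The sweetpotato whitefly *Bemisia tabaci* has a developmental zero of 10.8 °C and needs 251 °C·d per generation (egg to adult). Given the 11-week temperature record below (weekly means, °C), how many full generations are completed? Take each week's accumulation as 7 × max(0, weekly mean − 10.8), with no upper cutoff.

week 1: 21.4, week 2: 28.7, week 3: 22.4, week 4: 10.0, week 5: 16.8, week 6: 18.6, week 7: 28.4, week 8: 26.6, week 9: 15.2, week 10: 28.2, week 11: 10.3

3 generations

Weekly DD (7 × max(0, T̄ − 10.8)): 74.2, 125.3, 81.2, 0.0, 42.0, 54.6, 123.2, 110.6, 30.8, 121.8, 0.0.
Season total = 763.7 DD.
Complete generations = ⌊763.7 / 251⌋ = 3.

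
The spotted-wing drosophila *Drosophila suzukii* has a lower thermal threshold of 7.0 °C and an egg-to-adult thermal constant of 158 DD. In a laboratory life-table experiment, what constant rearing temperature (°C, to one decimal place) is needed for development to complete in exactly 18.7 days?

Required daily accumulation = 158 / 18.7 = 8.449 DD/day.
T = T_base + 8.449 = 7.0 + 8.449 = 15.449 ≈ 15.4 °C.

15.4 °C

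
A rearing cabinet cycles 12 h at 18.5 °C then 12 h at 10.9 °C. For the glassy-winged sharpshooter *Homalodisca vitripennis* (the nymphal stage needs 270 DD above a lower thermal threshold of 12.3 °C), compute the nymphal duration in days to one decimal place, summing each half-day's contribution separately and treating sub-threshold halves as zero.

87.1 days

Day half: max(0, 18.5 − 12.3) × 0.5 = 6.2 × 0.5 = 3.10 DD.
Night half: max(0, 10.9 − 12.3) × 0.5 = 0.0 × 0.5 = 0.00 DD.
Per 24 h: 3.10 DD/day.
Duration = 270 / 3.10 = 87.097 ≈ 87.1 days.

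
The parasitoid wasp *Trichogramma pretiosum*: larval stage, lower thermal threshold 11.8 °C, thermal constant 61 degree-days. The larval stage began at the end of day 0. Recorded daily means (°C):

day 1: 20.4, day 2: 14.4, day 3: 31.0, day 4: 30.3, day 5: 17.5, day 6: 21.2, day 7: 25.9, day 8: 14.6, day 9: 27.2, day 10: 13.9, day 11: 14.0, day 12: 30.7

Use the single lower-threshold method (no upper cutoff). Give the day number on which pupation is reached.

Daily DD above 11.8 °C: 8.6, 2.6, 19.2, 18.5, 5.7, 9.4, 14.1, 2.8, 15.4, 2.1, 2.2, 18.9.
Cumulative: 8.6, 11.2, 30.4, 48.9, 54.6, 64.0, 78.1, 80.9, 96.3, 98.4, 100.6, 119.5.
The total first reaches 61 DD on day 6.

day 6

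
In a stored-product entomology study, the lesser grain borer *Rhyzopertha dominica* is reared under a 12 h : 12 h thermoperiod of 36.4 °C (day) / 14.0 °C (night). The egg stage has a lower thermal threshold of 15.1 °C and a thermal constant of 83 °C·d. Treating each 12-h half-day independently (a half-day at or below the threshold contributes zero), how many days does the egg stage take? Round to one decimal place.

7.8 days

Day half: max(0, 36.4 − 15.1) × 0.5 = 21.3 × 0.5 = 10.65 DD.
Night half: max(0, 14.0 − 15.1) × 0.5 = 0.0 × 0.5 = 0.00 DD.
Per 24 h: 10.65 DD/day.
Duration = 83 / 10.65 = 7.793 ≈ 7.8 days.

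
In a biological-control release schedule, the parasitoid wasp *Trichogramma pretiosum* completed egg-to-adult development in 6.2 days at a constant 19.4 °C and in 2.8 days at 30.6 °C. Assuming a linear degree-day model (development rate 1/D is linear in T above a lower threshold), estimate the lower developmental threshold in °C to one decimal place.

10.2 °C

Under the model K = D·(T − T_b), so D₁·(T₁ − T_b) = D₂·(T₂ − T_b).
6.2·(19.4 − T_b) = 2.8·(30.6 − T_b)
T_b = (6.2·19.4 − 2.8·30.6) / (6.2 − 2.8) = 34.60 / 3.4 = 10.176 °C ≈ 10.2 °C.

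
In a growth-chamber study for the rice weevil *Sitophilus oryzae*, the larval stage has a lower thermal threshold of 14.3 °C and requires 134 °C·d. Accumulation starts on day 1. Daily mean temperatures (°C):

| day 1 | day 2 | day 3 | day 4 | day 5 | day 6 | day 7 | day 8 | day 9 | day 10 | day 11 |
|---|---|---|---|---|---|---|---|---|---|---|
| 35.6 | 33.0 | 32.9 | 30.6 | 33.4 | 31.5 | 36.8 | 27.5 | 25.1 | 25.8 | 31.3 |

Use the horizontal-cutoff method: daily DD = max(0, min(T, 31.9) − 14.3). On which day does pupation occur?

day 8

Daily DD above 14.3 °C (capped at 17.6): 17.6, 17.6, 17.6, 16.3, 17.6, 17.2, 17.6, 13.2, 10.8, 11.5, 17.0.
Cumulative: 17.6, 35.2, 52.8, 69.1, 86.7, 103.9, 121.5, 134.7, 145.5, 157.0, 174.0.
The total first reaches 134 DD on day 8.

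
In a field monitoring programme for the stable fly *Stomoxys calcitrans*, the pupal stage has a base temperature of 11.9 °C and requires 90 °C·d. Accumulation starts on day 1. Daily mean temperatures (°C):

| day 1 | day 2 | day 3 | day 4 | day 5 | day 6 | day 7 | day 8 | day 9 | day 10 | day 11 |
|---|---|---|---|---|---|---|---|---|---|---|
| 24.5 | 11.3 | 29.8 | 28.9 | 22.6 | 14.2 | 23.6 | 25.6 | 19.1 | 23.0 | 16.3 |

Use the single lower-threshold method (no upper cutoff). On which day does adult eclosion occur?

Daily DD above 11.9 °C: 12.6, 0.0, 17.9, 17.0, 10.7, 2.3, 11.7, 13.7, 7.2, 11.1, 4.4.
Cumulative: 12.6, 12.6, 30.5, 47.5, 58.2, 60.5, 72.2, 85.9, 93.1, 104.2, 108.6.
The total first reaches 90 DD on day 9.

day 9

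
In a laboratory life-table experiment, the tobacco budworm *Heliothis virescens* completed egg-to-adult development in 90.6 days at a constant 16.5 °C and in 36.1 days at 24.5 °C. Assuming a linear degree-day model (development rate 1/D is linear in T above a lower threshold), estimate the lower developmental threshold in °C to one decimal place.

Equal thermal constants: D₁(T₁ − T_b) = D₂(T₂ − T_b).
90.6·(16.5 − T_b) = 36.1·(24.5 − T_b)
T_b = (90.6·16.5 − 36.1·24.5) / (90.6 − 36.1) = 610.45 / 54.5 = 11.201 °C ≈ 11.2 °C.

11.2 °C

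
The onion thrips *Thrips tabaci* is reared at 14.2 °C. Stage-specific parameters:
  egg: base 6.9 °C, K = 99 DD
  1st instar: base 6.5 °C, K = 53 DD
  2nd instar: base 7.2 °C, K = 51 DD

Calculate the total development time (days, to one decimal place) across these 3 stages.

27.7 days

egg: 99 / (14.2 − 6.9) = 99 / 7.3 = 13.562 d.
1st instar: 53 / (14.2 − 6.5) = 53 / 7.7 = 6.883 d.
2nd instar: 51 / (14.2 − 7.2) = 51 / 7.0 = 7.286 d.
Sum = 27.730 ≈ 27.7 days.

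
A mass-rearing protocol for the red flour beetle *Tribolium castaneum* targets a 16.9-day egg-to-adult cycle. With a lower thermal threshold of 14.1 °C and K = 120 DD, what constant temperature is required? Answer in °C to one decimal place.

Required daily accumulation = 120 / 16.9 = 7.101 DD/day.
T = T_base + 7.101 = 14.1 + 7.101 = 21.201 ≈ 21.2 °C.

21.2 °C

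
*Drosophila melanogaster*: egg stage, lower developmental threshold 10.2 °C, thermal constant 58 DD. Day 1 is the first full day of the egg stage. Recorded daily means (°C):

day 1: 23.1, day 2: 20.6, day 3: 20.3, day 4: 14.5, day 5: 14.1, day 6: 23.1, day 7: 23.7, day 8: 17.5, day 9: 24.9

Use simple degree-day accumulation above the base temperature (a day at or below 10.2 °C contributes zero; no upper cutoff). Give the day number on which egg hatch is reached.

Daily DD above 10.2 °C: 12.9, 10.4, 10.1, 4.3, 3.9, 12.9, 13.5, 7.3, 14.7.
Cumulative: 12.9, 23.3, 33.4, 37.7, 41.6, 54.5, 68.0, 75.3, 90.0.
The total first reaches 58 DD on day 7.

day 7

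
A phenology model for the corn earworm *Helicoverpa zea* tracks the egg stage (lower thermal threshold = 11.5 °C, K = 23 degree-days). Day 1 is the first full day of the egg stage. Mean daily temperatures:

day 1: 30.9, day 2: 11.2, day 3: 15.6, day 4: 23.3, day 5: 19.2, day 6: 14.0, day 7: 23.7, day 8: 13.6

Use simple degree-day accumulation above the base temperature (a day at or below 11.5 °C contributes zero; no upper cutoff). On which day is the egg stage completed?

day 3

Daily DD above 11.5 °C: 19.4, 0.0, 4.1, 11.8, 7.7, 2.5, 12.2, 2.1.
Cumulative: 19.4, 19.4, 23.5, 35.3, 43.0, 45.5, 57.7, 59.8.
The total first reaches 23 DD on day 3.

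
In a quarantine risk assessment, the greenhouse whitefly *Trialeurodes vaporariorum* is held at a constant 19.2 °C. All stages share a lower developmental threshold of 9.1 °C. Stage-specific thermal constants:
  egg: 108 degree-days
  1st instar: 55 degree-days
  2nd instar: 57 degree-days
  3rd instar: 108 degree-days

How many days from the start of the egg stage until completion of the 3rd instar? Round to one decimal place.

32.5 days

Daily accumulation at 19.2 °C = 19.2 − 9.1 = 10.1 DD/day.
Total K = 108 + 55 + 57 + 108 = 328 DD.
Total duration = 328 / 10.1 = 32.475 ≈ 32.5 days.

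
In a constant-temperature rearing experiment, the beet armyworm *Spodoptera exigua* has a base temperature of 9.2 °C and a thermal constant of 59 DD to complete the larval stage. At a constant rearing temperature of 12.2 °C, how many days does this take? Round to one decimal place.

Daily accumulation = 12.2 − 9.2 = 3.0 DD/day.
Duration = 59 / 3.0 = 19.667 ≈ 19.7 days.

19.7 days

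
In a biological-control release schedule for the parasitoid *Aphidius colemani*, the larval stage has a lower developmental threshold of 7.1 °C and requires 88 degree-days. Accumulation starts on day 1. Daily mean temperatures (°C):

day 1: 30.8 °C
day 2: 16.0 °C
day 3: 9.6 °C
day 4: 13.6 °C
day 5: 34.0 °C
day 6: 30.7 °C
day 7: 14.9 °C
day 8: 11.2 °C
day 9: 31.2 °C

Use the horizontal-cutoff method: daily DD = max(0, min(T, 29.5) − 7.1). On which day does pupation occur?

day 7

Daily DD above 7.1 °C (capped at 22.4): 22.4, 8.9, 2.5, 6.5, 22.4, 22.4, 7.8, 4.1, 22.4.
Cumulative: 22.4, 31.3, 33.8, 40.3, 62.7, 85.1, 92.9, 97.0, 119.4.
The total first reaches 88 DD on day 7.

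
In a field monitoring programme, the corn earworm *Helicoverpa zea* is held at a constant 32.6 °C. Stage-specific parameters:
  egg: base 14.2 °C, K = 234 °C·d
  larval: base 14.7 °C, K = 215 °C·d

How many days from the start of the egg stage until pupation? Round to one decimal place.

egg: 234 / (32.6 − 14.2) = 234 / 18.4 = 12.717 d.
larval: 215 / (32.6 − 14.7) = 215 / 17.9 = 12.011 d.
Sum = 24.729 ≈ 24.7 days.

24.7 days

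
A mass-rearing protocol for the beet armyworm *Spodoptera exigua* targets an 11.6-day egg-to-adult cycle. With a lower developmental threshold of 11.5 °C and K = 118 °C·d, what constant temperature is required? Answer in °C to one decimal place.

Required daily accumulation = 118 / 11.6 = 10.172 DD/day.
T = T_base + 10.172 = 11.5 + 10.172 = 21.672 ≈ 21.7 °C.

21.7 °C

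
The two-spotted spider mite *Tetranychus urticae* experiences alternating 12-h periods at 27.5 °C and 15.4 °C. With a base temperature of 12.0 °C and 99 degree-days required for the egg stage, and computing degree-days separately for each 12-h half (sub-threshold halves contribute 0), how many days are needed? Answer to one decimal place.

Day half: max(0, 27.5 − 12.0) × 0.5 = 15.5 × 0.5 = 7.75 DD.
Night half: max(0, 15.4 − 12.0) × 0.5 = 3.4 × 0.5 = 1.70 DD.
Per 24 h: 9.45 DD/day.
Duration = 99 / 9.45 = 10.476 ≈ 10.5 days.

10.5 days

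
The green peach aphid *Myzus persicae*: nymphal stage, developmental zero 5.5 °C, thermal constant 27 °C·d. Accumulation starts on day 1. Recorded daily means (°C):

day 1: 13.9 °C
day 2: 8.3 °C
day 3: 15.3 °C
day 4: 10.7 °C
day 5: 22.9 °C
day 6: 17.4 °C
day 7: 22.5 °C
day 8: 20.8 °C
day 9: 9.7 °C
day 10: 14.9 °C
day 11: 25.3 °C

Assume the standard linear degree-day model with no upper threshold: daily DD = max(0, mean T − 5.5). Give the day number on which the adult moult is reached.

Daily DD above 5.5 °C: 8.4, 2.8, 9.8, 5.2, 17.4, 11.9, 17.0, 15.3, 4.2, 9.4, 19.8.
Cumulative: 8.4, 11.2, 21.0, 26.2, 43.6, 55.5, 72.5, 87.8, 92.0, 101.4, 121.2.
The total first reaches 27 DD on day 5.

day 5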